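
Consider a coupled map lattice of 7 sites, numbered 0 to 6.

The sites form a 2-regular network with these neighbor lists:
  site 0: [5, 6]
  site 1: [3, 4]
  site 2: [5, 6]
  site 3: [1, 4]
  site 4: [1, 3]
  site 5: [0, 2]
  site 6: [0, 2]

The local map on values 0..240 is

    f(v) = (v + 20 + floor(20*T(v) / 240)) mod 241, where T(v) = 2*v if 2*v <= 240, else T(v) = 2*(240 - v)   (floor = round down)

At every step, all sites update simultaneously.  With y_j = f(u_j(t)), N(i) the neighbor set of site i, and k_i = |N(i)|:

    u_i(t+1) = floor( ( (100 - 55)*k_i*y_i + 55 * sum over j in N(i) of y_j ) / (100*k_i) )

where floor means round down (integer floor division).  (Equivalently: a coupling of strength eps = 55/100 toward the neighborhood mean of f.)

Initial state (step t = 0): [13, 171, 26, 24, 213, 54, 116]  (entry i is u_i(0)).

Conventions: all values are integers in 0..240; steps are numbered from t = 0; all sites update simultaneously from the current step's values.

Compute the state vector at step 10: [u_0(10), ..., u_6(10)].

Simulating step by step:
t=0: [13, 171, 26, 24, 213, 54, 116]
t=1: [81, 169, 87, 142, 175, 60, 93]
t=2: [111, 195, 114, 191, 196, 105, 122]
t=3: [150, 221, 152, 220, 221, 146, 155]
t=4: [185, 2, 185, 2, 2, 183, 187]
t=5: [213, 22, 213, 22, 22, 213, 214]
t=6: [237, 45, 237, 45, 45, 237, 237]
t=7: [16, 72, 16, 72, 72, 16, 16]
t=8: [38, 104, 38, 104, 104, 38, 38]
t=9: [64, 141, 64, 141, 141, 64, 64]
t=10: [94, 177, 94, 177, 177, 94, 94]

Answer: [94, 177, 94, 177, 177, 94, 94]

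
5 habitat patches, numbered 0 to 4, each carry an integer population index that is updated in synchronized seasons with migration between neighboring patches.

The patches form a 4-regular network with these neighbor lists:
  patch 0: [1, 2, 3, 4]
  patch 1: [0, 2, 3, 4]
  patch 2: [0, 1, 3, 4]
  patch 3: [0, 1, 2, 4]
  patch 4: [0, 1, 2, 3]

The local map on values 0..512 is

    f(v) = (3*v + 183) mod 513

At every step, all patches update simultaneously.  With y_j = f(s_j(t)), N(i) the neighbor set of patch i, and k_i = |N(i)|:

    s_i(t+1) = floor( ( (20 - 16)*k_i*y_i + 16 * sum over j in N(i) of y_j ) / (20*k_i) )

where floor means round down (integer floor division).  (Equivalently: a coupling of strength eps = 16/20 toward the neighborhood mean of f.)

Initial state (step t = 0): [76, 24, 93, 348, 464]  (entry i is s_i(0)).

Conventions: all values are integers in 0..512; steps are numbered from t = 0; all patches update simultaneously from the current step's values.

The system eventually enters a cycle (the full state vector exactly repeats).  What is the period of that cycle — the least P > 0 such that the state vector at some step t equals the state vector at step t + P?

Answer: 18
Key observation: The state at step 1, [273, 273, 273, 273, 273], reappears at step 19 — and no state repeats earlier — so the cycle the system enters has period 18.

Derivation:
t=0: [76, 24, 93, 348, 464]
t=1: [273, 273, 273, 273, 273]
t=2: [489, 489, 489, 489, 489]
t=3: [111, 111, 111, 111, 111]
t=4: [3, 3, 3, 3, 3]
t=5: [192, 192, 192, 192, 192]
t=6: [246, 246, 246, 246, 246]
t=7: [408, 408, 408, 408, 408]
t=8: [381, 381, 381, 381, 381]
t=9: [300, 300, 300, 300, 300]
t=10: [57, 57, 57, 57, 57]
t=11: [354, 354, 354, 354, 354]
t=12: [219, 219, 219, 219, 219]
t=13: [327, 327, 327, 327, 327]
t=14: [138, 138, 138, 138, 138]
t=15: [84, 84, 84, 84, 84]
t=16: [435, 435, 435, 435, 435]
t=17: [462, 462, 462, 462, 462]
t=18: [30, 30, 30, 30, 30]
t=19: [273, 273, 273, 273, 273]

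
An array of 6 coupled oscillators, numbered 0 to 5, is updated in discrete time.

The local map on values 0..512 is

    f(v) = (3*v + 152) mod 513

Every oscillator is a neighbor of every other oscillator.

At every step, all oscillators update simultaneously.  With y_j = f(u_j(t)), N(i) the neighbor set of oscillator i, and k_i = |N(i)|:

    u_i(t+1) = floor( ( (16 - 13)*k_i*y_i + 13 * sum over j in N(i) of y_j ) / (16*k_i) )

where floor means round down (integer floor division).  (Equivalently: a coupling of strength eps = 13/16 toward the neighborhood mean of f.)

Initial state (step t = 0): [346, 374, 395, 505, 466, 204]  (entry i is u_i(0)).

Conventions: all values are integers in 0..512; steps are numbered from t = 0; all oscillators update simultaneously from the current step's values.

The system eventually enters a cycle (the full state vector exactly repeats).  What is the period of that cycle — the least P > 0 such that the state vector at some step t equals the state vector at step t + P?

Answer: 18
Key observation: The state at step 2, [194, 194, 194, 194, 194, 194], reappears at step 20 — and no state repeats earlier — so the cycle the system enters has period 18.

Derivation:
t=0: [346, 374, 395, 505, 466, 204]
t=1: [184, 187, 188, 184, 181, 187]
t=2: [194, 194, 194, 194, 194, 194]
t=3: [221, 221, 221, 221, 221, 221]
t=4: [302, 302, 302, 302, 302, 302]
t=5: [32, 32, 32, 32, 32, 32]
t=6: [248, 248, 248, 248, 248, 248]
t=7: [383, 383, 383, 383, 383, 383]
t=8: [275, 275, 275, 275, 275, 275]
t=9: [464, 464, 464, 464, 464, 464]
t=10: [5, 5, 5, 5, 5, 5]
t=11: [167, 167, 167, 167, 167, 167]
t=12: [140, 140, 140, 140, 140, 140]
t=13: [59, 59, 59, 59, 59, 59]
t=14: [329, 329, 329, 329, 329, 329]
t=15: [113, 113, 113, 113, 113, 113]
t=16: [491, 491, 491, 491, 491, 491]
t=17: [86, 86, 86, 86, 86, 86]
t=18: [410, 410, 410, 410, 410, 410]
t=19: [356, 356, 356, 356, 356, 356]
t=20: [194, 194, 194, 194, 194, 194]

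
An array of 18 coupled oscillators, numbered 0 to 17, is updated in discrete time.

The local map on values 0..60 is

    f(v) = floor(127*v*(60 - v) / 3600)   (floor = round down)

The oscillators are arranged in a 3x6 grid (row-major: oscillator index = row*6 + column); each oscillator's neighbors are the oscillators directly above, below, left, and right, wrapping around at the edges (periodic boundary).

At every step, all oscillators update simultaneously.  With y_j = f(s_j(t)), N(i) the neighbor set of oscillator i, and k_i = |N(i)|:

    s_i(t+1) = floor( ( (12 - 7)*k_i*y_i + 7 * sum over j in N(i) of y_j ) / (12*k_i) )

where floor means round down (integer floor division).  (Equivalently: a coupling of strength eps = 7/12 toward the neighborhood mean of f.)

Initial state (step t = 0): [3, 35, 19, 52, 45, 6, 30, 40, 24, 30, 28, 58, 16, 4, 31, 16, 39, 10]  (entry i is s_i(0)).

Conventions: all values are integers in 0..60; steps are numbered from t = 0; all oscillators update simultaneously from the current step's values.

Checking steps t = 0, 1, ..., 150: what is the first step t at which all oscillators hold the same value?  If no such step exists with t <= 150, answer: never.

Answer: 4
Key observation: Synchronization is absorbing here: once all oscillators are equal they stay equal, and step 4 is the first all-equal step.

Derivation:
t=0: [3, 35, 19, 52, 45, 6, 30, 40, 24, 30, 28, 58, 16, 4, 31, 16, 39, 10]  (not all equal)
t=1: [16, 22, 26, 21, 21, 11, 21, 25, 29, 27, 25, 14, 18, 19, 25, 25, 25, 16]  (not all equal)
t=2: [24, 28, 30, 29, 27, 22, 26, 29, 30, 30, 28, 23, 25, 28, 29, 29, 28, 24]  (not all equal)
t=3: [30, 30, 31, 31, 30, 29, 30, 31, 31, 31, 30, 30, 30, 30, 31, 31, 30, 30]  (not all equal)
t=4: [31, 31, 31, 31, 31, 31, 31, 31, 31, 31, 31, 31, 31, 31, 31, 31, 31, 31]  (all equal)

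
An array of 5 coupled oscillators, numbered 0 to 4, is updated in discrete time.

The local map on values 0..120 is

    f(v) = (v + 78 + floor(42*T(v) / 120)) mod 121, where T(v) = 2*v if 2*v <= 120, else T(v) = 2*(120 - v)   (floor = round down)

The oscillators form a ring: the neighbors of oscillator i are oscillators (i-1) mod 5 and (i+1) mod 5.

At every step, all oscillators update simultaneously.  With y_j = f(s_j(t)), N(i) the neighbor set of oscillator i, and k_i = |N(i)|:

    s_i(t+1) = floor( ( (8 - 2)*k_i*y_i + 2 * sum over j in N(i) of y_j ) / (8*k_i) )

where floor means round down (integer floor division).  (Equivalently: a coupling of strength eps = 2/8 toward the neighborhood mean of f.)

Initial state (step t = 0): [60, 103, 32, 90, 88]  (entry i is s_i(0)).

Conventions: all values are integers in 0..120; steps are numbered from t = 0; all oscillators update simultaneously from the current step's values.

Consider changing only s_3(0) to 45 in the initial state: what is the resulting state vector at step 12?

Simulating step by step:
t=0: [60, 103, 32, 45, 88]
t=1: [61, 62, 21, 34, 61]
t=2: [59, 65, 93, 32, 53]
t=3: [56, 60, 59, 22, 43]
t=4: [50, 57, 64, 97, 43]
t=5: [41, 52, 60, 63, 36]
t=6: [27, 44, 57, 53, 24]
t=7: [20, 30, 49, 56, 94]
t=8: [93, 25, 37, 52, 72]
t=9: [73, 100, 34, 43, 60]
t=10: [62, 62, 23, 31, 55]
t=11: [57, 66, 96, 27, 46]
t=12: [51, 60, 59, 14, 33]

Answer: [51, 60, 59, 14, 33]
Key observation: This trace re-runs the system from the modified initial state.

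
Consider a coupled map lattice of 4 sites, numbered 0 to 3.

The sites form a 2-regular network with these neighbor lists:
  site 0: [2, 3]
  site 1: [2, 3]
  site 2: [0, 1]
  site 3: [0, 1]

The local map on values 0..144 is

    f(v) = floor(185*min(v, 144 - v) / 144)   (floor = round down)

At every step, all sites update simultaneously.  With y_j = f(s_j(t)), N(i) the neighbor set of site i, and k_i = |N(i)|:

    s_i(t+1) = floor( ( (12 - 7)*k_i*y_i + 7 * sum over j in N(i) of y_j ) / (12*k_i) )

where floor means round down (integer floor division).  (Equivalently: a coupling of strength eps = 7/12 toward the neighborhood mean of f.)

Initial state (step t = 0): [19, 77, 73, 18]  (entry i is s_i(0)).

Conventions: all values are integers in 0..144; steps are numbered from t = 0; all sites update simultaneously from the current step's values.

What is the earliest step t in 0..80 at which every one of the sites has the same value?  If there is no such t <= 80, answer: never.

Answer: 5
Key observation: Synchronization is absorbing here: once all sites are equal they stay equal, and step 5 is the first all-equal step.

Derivation:
t=0: [19, 77, 73, 18]  (not all equal)
t=1: [43, 69, 70, 41]  (not all equal)
t=2: [64, 77, 78, 63]  (not all equal)
t=3: [82, 83, 84, 82]  (not all equal)
t=4: [78, 78, 77, 78]  (not all equal)
t=5: [84, 84, 84, 84]  (all equal)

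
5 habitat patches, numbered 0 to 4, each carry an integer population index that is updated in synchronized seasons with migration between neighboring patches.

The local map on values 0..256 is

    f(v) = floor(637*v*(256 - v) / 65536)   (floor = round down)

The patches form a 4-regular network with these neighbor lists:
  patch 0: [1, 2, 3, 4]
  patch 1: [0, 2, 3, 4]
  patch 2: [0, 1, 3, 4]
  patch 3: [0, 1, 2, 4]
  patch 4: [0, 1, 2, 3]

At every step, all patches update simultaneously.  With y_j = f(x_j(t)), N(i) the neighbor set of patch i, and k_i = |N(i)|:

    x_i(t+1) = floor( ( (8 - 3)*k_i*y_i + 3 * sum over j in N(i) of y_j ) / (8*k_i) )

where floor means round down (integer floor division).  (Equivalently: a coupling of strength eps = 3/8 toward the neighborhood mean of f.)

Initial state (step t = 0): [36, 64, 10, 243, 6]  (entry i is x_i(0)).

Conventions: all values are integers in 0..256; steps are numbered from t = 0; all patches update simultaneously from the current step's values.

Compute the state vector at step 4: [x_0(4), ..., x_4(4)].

Simulating step by step:
t=0: [36, 64, 10, 243, 6]
t=1: [64, 87, 36, 40, 32]
t=2: [109, 121, 86, 89, 82]
t=3: [151, 153, 144, 145, 142]
t=4: [154, 154, 155, 155, 156]

Answer: [154, 154, 155, 155, 156]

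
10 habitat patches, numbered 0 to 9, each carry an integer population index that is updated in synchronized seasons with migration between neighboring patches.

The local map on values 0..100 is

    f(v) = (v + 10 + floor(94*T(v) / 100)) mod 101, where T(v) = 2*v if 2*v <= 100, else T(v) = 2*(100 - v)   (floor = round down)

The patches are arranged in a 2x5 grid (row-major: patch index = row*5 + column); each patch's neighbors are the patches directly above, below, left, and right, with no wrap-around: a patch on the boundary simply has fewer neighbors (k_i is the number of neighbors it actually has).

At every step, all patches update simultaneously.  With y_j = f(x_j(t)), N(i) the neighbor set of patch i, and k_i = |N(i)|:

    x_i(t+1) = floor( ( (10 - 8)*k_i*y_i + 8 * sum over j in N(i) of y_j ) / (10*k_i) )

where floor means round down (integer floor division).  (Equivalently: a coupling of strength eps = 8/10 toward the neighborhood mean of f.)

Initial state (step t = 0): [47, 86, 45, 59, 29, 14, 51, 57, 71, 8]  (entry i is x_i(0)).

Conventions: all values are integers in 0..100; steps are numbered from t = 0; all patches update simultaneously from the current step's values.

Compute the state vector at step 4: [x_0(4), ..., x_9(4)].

Simulating step by step:
t=0: [47, 86, 45, 59, 29, 14, 51, 57, 71, 8]
t=1: [37, 39, 37, 53, 49, 48, 41, 42, 39, 57]
t=2: [30, 19, 29, 32, 48, 26, 31, 22, 37, 37]
t=3: [78, 89, 55, 41, 15, 94, 78, 69, 26, 27]
t=4: [18, 31, 31, 54, 56, 25, 23, 49, 56, 72]

Answer: [18, 31, 31, 54, 56, 25, 23, 49, 56, 72]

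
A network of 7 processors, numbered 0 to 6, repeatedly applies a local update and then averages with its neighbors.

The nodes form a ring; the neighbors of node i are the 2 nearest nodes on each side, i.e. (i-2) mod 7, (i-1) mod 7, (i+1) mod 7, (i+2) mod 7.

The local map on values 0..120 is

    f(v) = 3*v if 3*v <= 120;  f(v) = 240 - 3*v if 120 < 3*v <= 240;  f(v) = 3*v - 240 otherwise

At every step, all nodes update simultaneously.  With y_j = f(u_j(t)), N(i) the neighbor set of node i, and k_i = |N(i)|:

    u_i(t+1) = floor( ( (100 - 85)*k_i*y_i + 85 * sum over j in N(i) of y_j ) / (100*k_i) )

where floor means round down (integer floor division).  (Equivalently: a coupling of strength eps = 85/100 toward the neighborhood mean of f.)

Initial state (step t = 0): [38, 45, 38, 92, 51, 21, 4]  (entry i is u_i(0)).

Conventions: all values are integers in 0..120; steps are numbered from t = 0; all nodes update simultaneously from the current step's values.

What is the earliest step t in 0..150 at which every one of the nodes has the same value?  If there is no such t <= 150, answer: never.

Simulating step by step:
t=0: [38, 45, 38, 92, 51, 21, 4]  (not all equal)
t=1: [79, 74, 89, 83, 60, 62, 80]  (not all equal)
t=2: [21, 10, 23, 35, 28, 23, 28]  (not all equal)
t=3: [63, 72, 70, 69, 82, 81, 64]  (not all equal)
t=4: [29, 38, 28, 18, 25, 29, 25]  (not all equal)
t=5: [89, 80, 82, 84, 75, 74, 88]  (not all equal)
t=6: [14, 14, 12, 10, 15, 19, 16]  (not all equal)
t=7: [45, 39, 39, 42, 43, 43, 46]  (not all equal)
t=8: [110, 110, 112, 114, 111, 108, 109]  (not all equal)
t=9: [89, 93, 94, 92, 92, 91, 88]  (not all equal)
t=10: [33, 33, 35, 37, 34, 31, 32]  (not all equal)
t=11: [98, 102, 103, 101, 101, 100, 97]  (not all equal)
t=12: [60, 60, 62, 64, 61, 58, 59]  (not all equal)
t=13: [60, 56, 55, 57, 57, 58, 61]  (not all equal)
t=14: [66, 66, 68, 70, 67, 64, 65]  (not all equal)
t=15: [42, 38, 37, 39, 39, 40, 43]  (not all equal)
t=16: [114, 113, 114, 115, 115, 115, 115]  (not all equal)
t=17: [102, 102, 102, 103, 104, 104, 103]  (not all equal)
t=18: [67, 67, 67, 69, 69, 69, 69]  (not all equal)
t=19: [36, 36, 36, 35, 34, 34, 35]  (not all equal)
t=20: [106, 106, 106, 105, 104, 104, 105]  (not all equal)
t=21: [76, 76, 76, 75, 74, 74, 75]  (not all equal)
t=22: [13, 13, 13, 15, 15, 15, 15]  (not all equal)
t=23: [41, 41, 41, 42, 43, 43, 42]  (not all equal)
t=24: [115, 115, 115, 114, 113, 113, 114]  (not all equal)
t=25: [103, 103, 103, 102, 101, 101, 102]  (not all equal)
t=26: [67, 67, 67, 66, 65, 65, 66]  (not all equal)
t=27: [40, 40, 40, 42, 42, 42, 42]  (not all equal)
t=28: [117, 117, 117, 116, 115, 115, 116]  (not all equal)
t=29: [109, 109, 109, 108, 107, 107, 108]  (not all equal)
t=30: [85, 85, 85, 84, 83, 83, 84]  (not all equal)
t=31: [13, 13, 13, 12, 11, 11, 12]  (not all equal)
t=32: [37, 37, 37, 36, 35, 35, 36]  (not all equal)
t=33: [109, 109, 109, 108, 107, 107, 108]  (not all equal)

Answer: never
Key observation: The state at step 29 reappears at step 33 — the system is in a cycle of period 4 from step 29 on.  No step 0..33 is synchronized, and the cycle repeats forever, so no step up to 150 (or ever) has all nodes equal.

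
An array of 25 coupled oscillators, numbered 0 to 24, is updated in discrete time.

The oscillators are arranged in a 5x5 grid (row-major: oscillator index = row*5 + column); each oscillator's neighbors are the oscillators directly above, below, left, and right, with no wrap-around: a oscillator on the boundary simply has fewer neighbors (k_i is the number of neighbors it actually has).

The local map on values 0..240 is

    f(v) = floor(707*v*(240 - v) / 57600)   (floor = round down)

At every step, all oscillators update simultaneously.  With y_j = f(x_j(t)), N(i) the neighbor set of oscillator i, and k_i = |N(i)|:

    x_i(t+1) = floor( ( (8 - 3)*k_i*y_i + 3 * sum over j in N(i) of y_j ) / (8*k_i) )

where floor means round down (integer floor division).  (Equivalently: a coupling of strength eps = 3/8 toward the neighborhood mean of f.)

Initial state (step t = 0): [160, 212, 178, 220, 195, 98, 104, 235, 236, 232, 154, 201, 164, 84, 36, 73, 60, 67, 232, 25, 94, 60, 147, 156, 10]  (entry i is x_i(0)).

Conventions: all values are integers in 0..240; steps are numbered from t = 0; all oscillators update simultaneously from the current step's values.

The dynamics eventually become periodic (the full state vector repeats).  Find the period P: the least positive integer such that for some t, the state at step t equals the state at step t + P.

Simulating step by step:
t=0: [160, 212, 178, 220, 195, 98, 104, 235, 236, 232, 154, 201, 164, 84, 36, 73, 60, 67, 232, 25, 94, 60, 147, 156, 10]
t=1: [143, 103, 101, 65, 81, 167, 141, 52, 30, 39, 153, 118, 133, 125, 87, 150, 131, 133, 63, 58, 157, 140, 158, 127, 59]
t=2: [166, 172, 161, 137, 142, 156, 164, 130, 97, 109, 163, 174, 169, 161, 152, 165, 173, 169, 146, 134, 162, 168, 164, 163, 139]
t=3: [150, 146, 158, 170, 171, 157, 152, 167, 169, 172, 152, 143, 149, 158, 165, 150, 143, 148, 164, 171, 152, 148, 151, 157, 169]
t=4: [164, 166, 157, 147, 144, 161, 163, 152, 147, 144, 164, 168, 164, 157, 150, 165, 168, 165, 153, 146, 164, 166, 164, 157, 148]
t=5: [152, 151, 159, 166, 168, 154, 154, 161, 166, 168, 151, 149, 153, 160, 165, 150, 148, 152, 161, 166, 151, 150, 152, 159, 165]
t=6: [163, 163, 157, 150, 148, 162, 162, 156, 151, 148, 164, 165, 162, 156, 151, 165, 166, 163, 156, 151, 164, 165, 163, 157, 152]
t=7: [154, 154, 159, 164, 166, 154, 155, 159, 163, 166, 152, 151, 155, 160, 163, 151, 150, 154, 159, 163, 151, 151, 154, 159, 163]
t=8: [162, 161, 157, 152, 150, 162, 161, 158, 154, 151, 163, 163, 160, 156, 153, 164, 164, 161, 157, 154, 164, 163, 161, 158, 154]
t=9: [155, 156, 159, 163, 164, 155, 156, 158, 161, 163, 153, 154, 157, 160, 162, 152, 152, 156, 159, 161, 152, 153, 156, 159, 161]
t=10: [160, 159, 157, 154, 152, 161, 160, 158, 156, 154, 162, 161, 159, 157, 155, 163, 163, 160, 157, 156, 163, 162, 160, 158, 156]
t=11: [157, 157, 159, 161, 163, 156, 157, 158, 160, 161, 155, 156, 157, 159, 160, 154, 154, 157, 158, 160, 154, 155, 157, 158, 159]
t=12: [159, 158, 158, 156, 154, 159, 159, 158, 157, 156, 160, 160, 159, 158, 157, 161, 161, 159, 158, 157, 161, 161, 159, 158, 158]
t=13: [158, 158, 159, 160, 161, 157, 158, 158, 159, 160, 157, 157, 158, 158, 159, 156, 156, 157, 158, 159, 156, 156, 157, 158, 159]
t=14: [159, 158, 158, 157, 156, 159, 159, 158, 158, 157, 159, 159, 159, 158, 158, 159, 159, 159, 158, 158, 160, 159, 159, 158, 158]
t=15: [158, 158, 159, 159, 159, 158, 158, 158, 159, 159, 158, 158, 158, 158, 159, 157, 158, 158, 158, 159, 157, 157, 158, 158, 159]
t=16: [159, 158, 158, 158, 158, 159, 159, 158, 158, 158, 159, 159, 159, 158, 158, 159, 159, 159, 158, 158, 159, 159, 159, 158, 158]
t=17: [158, 158, 159, 159, 159, 158, 158, 158, 159, 159, 158, 158, 158, 158, 159, 158, 158, 158, 158, 159, 158, 158, 158, 158, 159]
t=18: [159, 158, 158, 158, 158, 159, 159, 158, 158, 158, 159, 159, 159, 158, 158, 159, 159, 159, 158, 158, 159, 159, 159, 158, 158]

Answer: 2
Key observation: The state at step 16, [159, 158, 158, 158, 158, 159, 159, 158, 158, 158, 159, 159, 159, 158, 158, 159, 159, 159, 158, 158, 159, 159, 159, 158, 158], reappears at step 18 — and no state repeats earlier — so the cycle the system enters has period 2.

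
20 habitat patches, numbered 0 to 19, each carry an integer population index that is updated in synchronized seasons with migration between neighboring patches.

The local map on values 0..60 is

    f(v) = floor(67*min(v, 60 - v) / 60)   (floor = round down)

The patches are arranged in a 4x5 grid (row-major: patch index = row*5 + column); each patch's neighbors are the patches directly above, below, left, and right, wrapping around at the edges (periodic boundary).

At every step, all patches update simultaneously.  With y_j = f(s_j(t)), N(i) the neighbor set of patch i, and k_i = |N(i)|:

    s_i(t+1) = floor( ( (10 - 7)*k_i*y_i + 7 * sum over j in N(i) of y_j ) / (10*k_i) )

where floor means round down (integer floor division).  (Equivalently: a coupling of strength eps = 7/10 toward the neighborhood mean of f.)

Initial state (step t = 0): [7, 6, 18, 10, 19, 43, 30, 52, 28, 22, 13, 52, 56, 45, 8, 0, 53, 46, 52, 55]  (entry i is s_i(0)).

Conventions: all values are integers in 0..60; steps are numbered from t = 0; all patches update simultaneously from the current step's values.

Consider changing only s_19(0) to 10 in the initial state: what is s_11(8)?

Answer: s_11(8) = 17
Key observation: This trace re-runs the system from the modified initial state.

Derivation:
t=0: [7, 6, 18, 10, 19, 43, 30, 52, 28, 22, 13, 52, 56, 45, 8, 0, 53, 46, 52, 10]
t=1: [9, 13, 13, 17, 15, 19, 16, 17, 19, 20, 10, 12, 9, 13, 13, 6, 7, 11, 11, 9]
t=2: [12, 12, 15, 16, 15, 16, 16, 16, 18, 19, 12, 11, 12, 14, 14, 8, 9, 11, 13, 11]
t=3: [13, 13, 15, 16, 15, 16, 15, 16, 18, 18, 13, 12, 13, 15, 15, 10, 10, 12, 14, 12]
t=4: [14, 14, 15, 16, 16, 16, 15, 16, 18, 18, 14, 13, 14, 16, 15, 12, 12, 13, 14, 14]
t=5: [15, 15, 15, 17, 16, 16, 15, 16, 18, 18, 15, 14, 15, 16, 16, 14, 13, 14, 15, 15]
t=6: [16, 15, 16, 17, 17, 17, 16, 17, 18, 18, 16, 15, 16, 17, 17, 15, 14, 15, 16, 16]
t=7: [17, 16, 17, 18, 18, 17, 17, 17, 18, 18, 17, 16, 17, 18, 18, 16, 15, 16, 17, 17]
t=8: [18, 17, 18, 19, 19, 18, 17, 18, 19, 19, 18, 17, 18, 19, 19, 17, 16, 17, 18, 18]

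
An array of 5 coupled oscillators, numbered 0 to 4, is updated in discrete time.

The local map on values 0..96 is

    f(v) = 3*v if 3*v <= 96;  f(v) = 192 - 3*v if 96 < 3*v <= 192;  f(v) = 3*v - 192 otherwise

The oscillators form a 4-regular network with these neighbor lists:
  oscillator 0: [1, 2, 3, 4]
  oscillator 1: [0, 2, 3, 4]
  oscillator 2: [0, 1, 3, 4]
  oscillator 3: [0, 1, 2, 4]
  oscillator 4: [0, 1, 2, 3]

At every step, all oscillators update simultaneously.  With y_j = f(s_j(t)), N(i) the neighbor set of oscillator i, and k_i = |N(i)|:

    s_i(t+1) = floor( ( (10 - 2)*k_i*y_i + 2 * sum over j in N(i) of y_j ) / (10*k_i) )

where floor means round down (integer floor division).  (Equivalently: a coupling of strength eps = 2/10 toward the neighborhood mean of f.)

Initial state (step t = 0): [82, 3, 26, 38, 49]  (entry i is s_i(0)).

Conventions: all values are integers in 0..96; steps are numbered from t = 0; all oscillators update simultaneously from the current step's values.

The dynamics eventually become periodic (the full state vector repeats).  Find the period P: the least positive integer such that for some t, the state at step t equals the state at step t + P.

Answer: 4
Key observation: The state at step 78, [60, 60, 60, 60, 60], reappears at step 82 — and no state repeats earlier — so the cycle the system enters has period 4.

Derivation:
t=0: [82, 3, 26, 38, 49]
t=1: [53, 19, 71, 71, 46]
t=2: [34, 52, 25, 25, 49]
t=3: [83, 43, 72, 72, 49]
t=4: [53, 57, 28, 28, 44]
t=5: [38, 29, 77, 77, 59]
t=6: [71, 78, 42, 42, 24]
t=7: [29, 44, 62, 62, 67]
t=8: [73, 53, 12, 12, 15]
t=9: [29, 33, 35, 35, 42]
t=10: [86, 90, 86, 86, 70]
t=11: [64, 73, 64, 64, 28]
t=12: [5, 25, 5, 5, 68]
t=13: [17, 62, 17, 17, 15]
t=14: [48, 14, 48, 48, 43]
t=15: [48, 43, 48, 48, 59]
t=16: [47, 58, 47, 47, 22]
t=17: [50, 25, 50, 50, 61]
t=18: [42, 66, 42, 42, 17]
t=19: [62, 17, 62, 62, 51]
t=20: [9, 43, 9, 9, 34]
t=21: [31, 58, 31, 31, 79]
t=22: [86, 30, 86, 86, 50]
t=23: [66, 84, 66, 66, 48]
t=24: [10, 51, 10, 10, 42]
t=25: [32, 39, 32, 32, 59]
t=26: [90, 75, 90, 90, 30]
t=27: [76, 42, 76, 76, 85]
t=28: [38, 61, 38, 38, 59]
t=29: [71, 19, 71, 71, 24]
t=30: [25, 52, 25, 25, 63]
t=31: [69, 40, 69, 69, 15]
t=32: [19, 62, 19, 19, 41]
t=33: [55, 16, 55, 55, 64]
t=34: [26, 42, 26, 26, 6]
t=35: [74, 65, 74, 74, 29]
t=36: [31, 11, 31, 31, 74]
t=37: [86, 41, 86, 86, 39]
t=38: [66, 68, 66, 66, 73]
t=39: [7, 11, 7, 7, 23]
t=40: [24, 33, 24, 24, 60]
t=41: [70, 85, 70, 70, 25]
t=42: [23, 56, 23, 23, 65]
t=43: [63, 29, 63, 63, 13]
t=44: [9, 72, 9, 9, 36]
t=45: [29, 27, 29, 29, 72]
t=46: [83, 79, 83, 83, 36]
t=47: [57, 48, 57, 57, 78]
t=48: [23, 43, 23, 23, 39]
t=49: [69, 64, 69, 69, 73]
t=50: [14, 3, 14, 14, 23]
t=51: [41, 16, 41, 41, 61]
t=52: [64, 49, 64, 64, 19]
t=53: [5, 38, 5, 5, 47]
t=54: [19, 67, 19, 19, 46]
t=55: [54, 18, 54, 54, 52]
t=56: [31, 49, 31, 31, 36]
t=57: [90, 54, 90, 90, 83]
t=58: [74, 38, 74, 74, 58]
t=59: [31, 67, 31, 31, 22]
t=60: [87, 24, 87, 87, 67]
t=61: [66, 68, 66, 66, 21]
t=62: [9, 13, 9, 9, 51]
t=63: [28, 37, 28, 28, 37]
t=64: [83, 81, 83, 83, 81]
t=65: [56, 51, 56, 56, 51]
t=66: [25, 36, 25, 25, 36]
t=67: [75, 82, 75, 75, 82]
t=68: [35, 50, 35, 35, 50]
t=69: [82, 48, 82, 82, 48]
t=70: [53, 48, 53, 53, 48]
t=71: [34, 45, 34, 34, 45]
t=72: [86, 61, 86, 86, 61]
t=73: [60, 17, 60, 60, 17]
t=74: [15, 45, 15, 15, 45]
t=75: [46, 55, 46, 46, 55]
t=76: [51, 31, 51, 51, 31]
t=77: [44, 84, 44, 44, 84]
t=78: [60, 60, 60, 60, 60]
t=79: [12, 12, 12, 12, 12]
t=80: [36, 36, 36, 36, 36]
t=81: [84, 84, 84, 84, 84]
t=82: [60, 60, 60, 60, 60]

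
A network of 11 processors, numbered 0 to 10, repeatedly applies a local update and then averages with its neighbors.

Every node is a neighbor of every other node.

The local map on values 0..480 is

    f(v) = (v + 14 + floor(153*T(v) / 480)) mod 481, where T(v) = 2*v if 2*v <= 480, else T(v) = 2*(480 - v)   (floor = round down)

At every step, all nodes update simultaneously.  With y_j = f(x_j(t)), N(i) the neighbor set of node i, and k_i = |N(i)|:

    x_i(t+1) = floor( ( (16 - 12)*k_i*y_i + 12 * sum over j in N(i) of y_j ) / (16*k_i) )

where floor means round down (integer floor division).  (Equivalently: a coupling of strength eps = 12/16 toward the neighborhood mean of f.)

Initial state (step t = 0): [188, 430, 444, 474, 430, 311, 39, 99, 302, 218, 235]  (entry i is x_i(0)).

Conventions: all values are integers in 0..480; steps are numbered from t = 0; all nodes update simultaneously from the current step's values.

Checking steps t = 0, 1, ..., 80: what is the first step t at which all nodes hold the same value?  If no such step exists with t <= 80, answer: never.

Answer: 3
Key observation: Synchronization is absorbing here: once all nodes are equal they stay equal, and step 3 is the first all-equal step.

Derivation:
t=0: [188, 430, 444, 474, 430, 311, 39, 99, 302, 218, 235]  (not all equal)
t=1: [329, 356, 357, 274, 356, 348, 286, 304, 348, 337, 342]  (not all equal)
t=2: [439, 441, 441, 435, 441, 440, 436, 437, 440, 439, 440]  (not all equal)
t=3: [478, 478, 478, 478, 478, 478, 478, 478, 478, 478, 478]  (all equal)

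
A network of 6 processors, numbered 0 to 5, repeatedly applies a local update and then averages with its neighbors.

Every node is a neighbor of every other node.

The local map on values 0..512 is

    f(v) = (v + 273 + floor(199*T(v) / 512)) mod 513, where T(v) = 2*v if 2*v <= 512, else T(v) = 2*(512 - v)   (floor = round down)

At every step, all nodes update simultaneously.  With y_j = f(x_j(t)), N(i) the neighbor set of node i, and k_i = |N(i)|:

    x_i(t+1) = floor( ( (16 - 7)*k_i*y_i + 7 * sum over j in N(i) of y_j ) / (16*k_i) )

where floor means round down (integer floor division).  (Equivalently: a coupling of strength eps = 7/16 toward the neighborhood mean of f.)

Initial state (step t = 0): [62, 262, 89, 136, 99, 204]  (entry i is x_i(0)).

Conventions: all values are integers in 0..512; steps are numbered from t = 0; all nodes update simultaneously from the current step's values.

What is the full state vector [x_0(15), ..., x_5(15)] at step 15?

Simulating step by step:
t=0: [62, 262, 89, 136, 99, 204]
t=1: [322, 242, 344, 140, 352, 198]
t=2: [196, 178, 199, 92, 200, 140]
t=3: [126, 111, 128, 282, 129, 78]
t=4: [463, 450, 464, 331, 465, 422]
t=5: [257, 255, 257, 242, 257, 252]
t=6: [211, 210, 211, 200, 211, 208]
t=7: [132, 131, 132, 123, 132, 129]
t=8: [504, 504, 504, 497, 504, 502]
t=9: [269, 269, 269, 268, 269, 269]
t=10: [217, 217, 217, 217, 217, 217]
t=11: [145, 145, 145, 145, 145, 145]
t=12: [17, 17, 17, 17, 17, 17]
t=13: [303, 303, 303, 303, 303, 303]
t=14: [225, 225, 225, 225, 225, 225]
t=15: [159, 159, 159, 159, 159, 159]

Answer: [159, 159, 159, 159, 159, 159]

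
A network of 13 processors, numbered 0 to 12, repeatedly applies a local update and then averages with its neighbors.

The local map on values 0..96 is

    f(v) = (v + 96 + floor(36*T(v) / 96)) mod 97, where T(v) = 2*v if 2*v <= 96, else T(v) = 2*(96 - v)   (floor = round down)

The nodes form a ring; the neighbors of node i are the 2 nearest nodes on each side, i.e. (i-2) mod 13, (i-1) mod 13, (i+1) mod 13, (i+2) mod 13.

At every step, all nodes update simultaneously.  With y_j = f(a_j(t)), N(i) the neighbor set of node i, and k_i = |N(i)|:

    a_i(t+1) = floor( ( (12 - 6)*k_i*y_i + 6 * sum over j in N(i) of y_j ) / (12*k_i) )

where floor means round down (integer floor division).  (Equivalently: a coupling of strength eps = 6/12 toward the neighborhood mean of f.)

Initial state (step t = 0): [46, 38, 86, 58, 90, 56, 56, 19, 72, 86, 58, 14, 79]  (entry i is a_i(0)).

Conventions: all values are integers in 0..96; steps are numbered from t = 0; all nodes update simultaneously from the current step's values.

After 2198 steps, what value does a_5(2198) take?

Simulating step by step:
t=0: [46, 38, 86, 58, 90, 56, 56, 19, 72, 86, 58, 14, 79]
t=1: [73, 75, 86, 84, 89, 79, 79, 59, 81, 74, 79, 54, 76]
t=2: [88, 89, 91, 91, 92, 90, 89, 87, 89, 88, 89, 86, 89]
t=3: [92, 93, 93, 93, 93, 93, 93, 92, 92, 92, 92, 92, 92]
t=4: [94, 94, 94, 94, 94, 94, 94, 94, 94, 94, 94, 94, 94]
t=5: [94, 94, 94, 94, 94, 94, 94, 94, 94, 94, 94, 94, 94]

Answer: a_5(2198) = 94
Key observation: The state at step 4, [94, 94, 94, 94, 94, 94, 94, 94, 94, 94, 94, 94, 94], reappears at step 5: the system is in a cycle of period 1 from step 4 on.  Therefore the state at step 2198 equals the state at step 4 + ((2198 - 4) mod 1) = 4, which is [94, 94, 94, 94, 94, 94, 94, 94, 94, 94, 94, 94, 94].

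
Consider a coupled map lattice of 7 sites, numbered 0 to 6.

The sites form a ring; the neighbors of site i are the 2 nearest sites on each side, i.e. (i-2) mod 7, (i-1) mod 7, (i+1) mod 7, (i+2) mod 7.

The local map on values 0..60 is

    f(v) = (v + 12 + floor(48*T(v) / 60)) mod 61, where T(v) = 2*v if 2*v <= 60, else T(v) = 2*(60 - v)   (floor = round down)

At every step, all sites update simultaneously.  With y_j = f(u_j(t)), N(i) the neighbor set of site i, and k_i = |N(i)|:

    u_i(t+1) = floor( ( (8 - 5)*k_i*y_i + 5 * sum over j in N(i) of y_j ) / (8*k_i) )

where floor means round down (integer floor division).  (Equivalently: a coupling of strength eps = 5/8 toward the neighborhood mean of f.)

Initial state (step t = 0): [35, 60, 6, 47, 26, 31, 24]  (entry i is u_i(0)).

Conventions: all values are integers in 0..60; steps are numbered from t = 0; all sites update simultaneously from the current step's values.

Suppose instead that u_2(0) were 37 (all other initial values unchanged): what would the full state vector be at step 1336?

Simulating step by step:
t=0: [35, 60, 37, 47, 26, 31, 24]
t=1: [21, 16, 20, 19, 19, 22, 17]
t=2: [20, 29, 10, 10, 10, 12, 31]
t=3: [22, 26, 30, 36, 37, 32, 27]
t=4: [17, 19, 22, 24, 24, 22, 19]
t=5: [23, 12, 15, 9, 9, 15, 12]
t=6: [33, 37, 38, 41, 41, 38, 37]
t=7: [25, 24, 23, 22, 22, 23, 24]
t=8: [13, 12, 10, 9, 9, 10, 12]
t=9: [42, 41, 38, 37, 37, 38, 41]
t=10: [22, 22, 23, 23, 23, 23, 22]
t=11: [8, 8, 9, 9, 9, 9, 8]
t=12: [32, 32, 34, 34, 34, 34, 32]
t=13: [26, 26, 26, 26, 26, 26, 26]
t=14: [18, 18, 18, 18, 18, 18, 18]
t=15: [58, 58, 58, 58, 58, 58, 58]
t=16: [12, 12, 12, 12, 12, 12, 12]
t=17: [43, 43, 43, 43, 43, 43, 43]
t=18: [21, 21, 21, 21, 21, 21, 21]
t=19: [5, 5, 5, 5, 5, 5, 5]
t=20: [25, 25, 25, 25, 25, 25, 25]
t=21: [16, 16, 16, 16, 16, 16, 16]
t=22: [53, 53, 53, 53, 53, 53, 53]
t=23: [15, 15, 15, 15, 15, 15, 15]
t=24: [51, 51, 51, 51, 51, 51, 51]
t=25: [16, 16, 16, 16, 16, 16, 16]

Answer: [51, 51, 51, 51, 51, 51, 51]
Key observation: The state at step 21, [16, 16, 16, 16, 16, 16, 16], reappears at step 25: the system is in a cycle of period 4 from step 21 on.  Therefore the state at step 1336 equals the state at step 21 + ((1336 - 21) mod 4) = 24, which is [51, 51, 51, 51, 51, 51, 51].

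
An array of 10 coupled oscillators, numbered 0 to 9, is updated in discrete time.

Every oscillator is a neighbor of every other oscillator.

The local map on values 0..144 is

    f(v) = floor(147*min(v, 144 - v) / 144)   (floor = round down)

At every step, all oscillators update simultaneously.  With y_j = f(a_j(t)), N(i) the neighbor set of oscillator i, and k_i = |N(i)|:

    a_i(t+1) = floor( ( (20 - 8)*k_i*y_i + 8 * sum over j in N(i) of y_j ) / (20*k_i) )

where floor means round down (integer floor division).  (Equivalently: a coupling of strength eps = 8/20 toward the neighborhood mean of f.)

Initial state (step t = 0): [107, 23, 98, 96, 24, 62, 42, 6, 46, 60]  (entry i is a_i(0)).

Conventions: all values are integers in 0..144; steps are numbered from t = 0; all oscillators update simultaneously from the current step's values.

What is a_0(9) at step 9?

Simulating step by step:
t=0: [107, 23, 98, 96, 24, 62, 42, 6, 46, 60]
t=1: [38, 30, 43, 44, 30, 52, 40, 20, 43, 51]
t=2: [38, 34, 41, 41, 34, 46, 39, 28, 41, 46]
t=3: [38, 36, 40, 40, 36, 42, 38, 32, 40, 42]
t=4: [38, 37, 39, 39, 37, 40, 38, 34, 39, 40]
t=5: [38, 37, 38, 38, 37, 39, 38, 35, 38, 39]
t=6: [37, 37, 37, 37, 37, 38, 37, 36, 37, 38]
t=7: [37, 37, 37, 37, 37, 37, 37, 36, 37, 37]
t=8: [36, 36, 36, 36, 36, 36, 36, 36, 36, 36]
t=9: [36, 36, 36, 36, 36, 36, 36, 36, 36, 36]

Answer: a_0(9) = 36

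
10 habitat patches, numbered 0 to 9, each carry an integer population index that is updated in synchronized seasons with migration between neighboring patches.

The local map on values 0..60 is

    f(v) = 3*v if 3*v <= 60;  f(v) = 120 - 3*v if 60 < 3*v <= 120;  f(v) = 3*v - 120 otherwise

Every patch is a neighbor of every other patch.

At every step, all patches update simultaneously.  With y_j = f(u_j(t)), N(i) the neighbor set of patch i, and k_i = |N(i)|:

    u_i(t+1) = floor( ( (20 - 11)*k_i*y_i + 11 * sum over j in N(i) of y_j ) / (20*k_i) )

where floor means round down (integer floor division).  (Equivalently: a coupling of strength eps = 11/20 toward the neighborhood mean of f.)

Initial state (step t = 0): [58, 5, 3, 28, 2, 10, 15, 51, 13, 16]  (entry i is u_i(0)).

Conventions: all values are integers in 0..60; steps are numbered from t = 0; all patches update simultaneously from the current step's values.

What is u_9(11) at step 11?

Simulating step by step:
t=0: [58, 5, 3, 28, 2, 10, 15, 51, 13, 16]
t=1: [40, 25, 22, 33, 21, 30, 36, 32, 34, 37]
t=2: [16, 34, 37, 24, 38, 28, 21, 25, 23, 20]
t=3: [41, 30, 26, 41, 25, 37, 45, 40, 42, 46]
t=4: [11, 22, 26, 11, 27, 13, 16, 10, 12, 17]
t=5: [37, 45, 41, 37, 39, 39, 43, 36, 38, 44]
t=6: [8, 10, 6, 8, 6, 6, 8, 9, 7, 9]
t=7: [23, 25, 21, 23, 21, 21, 23, 24, 22, 24]
t=8: [51, 49, 53, 51, 53, 53, 51, 50, 52, 50]
t=9: [33, 31, 35, 33, 35, 35, 33, 32, 34, 32]
t=10: [20, 22, 18, 20, 18, 18, 20, 21, 19, 21]
t=11: [57, 55, 55, 57, 55, 55, 57, 56, 56, 56]

Answer: u_9(11) = 56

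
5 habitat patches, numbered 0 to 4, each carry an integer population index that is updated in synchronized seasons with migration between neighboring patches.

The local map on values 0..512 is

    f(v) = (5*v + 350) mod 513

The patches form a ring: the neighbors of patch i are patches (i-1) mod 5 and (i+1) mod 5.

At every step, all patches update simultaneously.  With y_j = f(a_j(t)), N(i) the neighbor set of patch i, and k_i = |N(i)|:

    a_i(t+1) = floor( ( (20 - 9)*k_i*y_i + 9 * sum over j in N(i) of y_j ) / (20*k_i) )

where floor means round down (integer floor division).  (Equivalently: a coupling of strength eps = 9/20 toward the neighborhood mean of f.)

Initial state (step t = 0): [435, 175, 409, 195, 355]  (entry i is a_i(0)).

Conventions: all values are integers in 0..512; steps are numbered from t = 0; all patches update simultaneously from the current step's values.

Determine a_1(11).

Simulating step by step:
t=0: [435, 175, 409, 195, 355]
t=1: [321, 293, 300, 258, 213]
t=2: [378, 315, 255, 213, 330]
t=3: [293, 273, 221, 337, 383]
t=4: [239, 255, 387, 417, 290]
t=5: [81, 101, 233, 321, 231]
t=6: [317, 352, 439, 446, 411]
t=7: [310, 231, 287, 198, 286]
t=8: [360, 400, 313, 282, 284]
t=9: [172, 270, 323, 258, 198]
t=10: [208, 225, 293, 222, 236]
t=11: [414, 390, 350, 414, 456]

Answer: a_1(11) = 390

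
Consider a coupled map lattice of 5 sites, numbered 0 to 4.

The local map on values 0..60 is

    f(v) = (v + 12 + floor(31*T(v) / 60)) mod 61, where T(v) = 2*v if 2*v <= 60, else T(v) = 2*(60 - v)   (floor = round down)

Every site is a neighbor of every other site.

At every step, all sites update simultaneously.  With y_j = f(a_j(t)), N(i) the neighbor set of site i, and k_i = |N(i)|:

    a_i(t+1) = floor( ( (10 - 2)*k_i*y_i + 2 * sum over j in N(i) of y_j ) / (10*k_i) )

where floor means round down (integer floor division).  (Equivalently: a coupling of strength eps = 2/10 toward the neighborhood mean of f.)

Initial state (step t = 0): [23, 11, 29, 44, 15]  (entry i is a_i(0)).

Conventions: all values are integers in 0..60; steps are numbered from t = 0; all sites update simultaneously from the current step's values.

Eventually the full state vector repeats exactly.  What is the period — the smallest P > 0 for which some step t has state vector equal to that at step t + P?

Answer: 2
Key observation: The state at step 3, [37, 37, 15, 15, 37], reappears at step 5 — and no state repeats earlier — so the cycle the system enters has period 2.

Derivation:
t=0: [23, 11, 29, 44, 15]
t=1: [51, 33, 14, 15, 39]
t=2: [14, 14, 35, 37, 14]
t=3: [37, 37, 15, 15, 37]
t=4: [14, 14, 37, 37, 14]
t=5: [37, 37, 15, 15, 37]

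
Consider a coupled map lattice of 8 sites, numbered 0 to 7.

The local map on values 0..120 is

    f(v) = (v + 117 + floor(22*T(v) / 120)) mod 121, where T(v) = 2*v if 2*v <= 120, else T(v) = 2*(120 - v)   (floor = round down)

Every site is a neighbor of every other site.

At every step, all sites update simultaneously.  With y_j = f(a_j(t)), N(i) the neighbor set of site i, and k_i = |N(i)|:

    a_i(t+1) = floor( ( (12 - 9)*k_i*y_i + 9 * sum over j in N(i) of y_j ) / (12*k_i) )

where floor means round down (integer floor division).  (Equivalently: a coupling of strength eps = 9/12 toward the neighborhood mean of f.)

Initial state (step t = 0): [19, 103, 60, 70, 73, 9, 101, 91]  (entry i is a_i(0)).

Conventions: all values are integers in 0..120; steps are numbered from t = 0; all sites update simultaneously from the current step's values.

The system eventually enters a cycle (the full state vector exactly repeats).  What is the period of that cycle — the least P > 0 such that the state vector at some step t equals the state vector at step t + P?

Answer: 1
Key observation: The state at step 9, [107, 107, 107, 107, 107, 107, 107, 107], reappears at step 10 — and no state repeats earlier — so the cycle the system enters has period 1.

Derivation:
t=0: [19, 103, 60, 70, 73, 9, 101, 91]
t=1: [65, 77, 73, 74, 74, 63, 77, 76]
t=2: [84, 85, 85, 85, 85, 84, 85, 85]
t=3: [93, 93, 93, 93, 93, 93, 93, 93]
t=4: [98, 98, 98, 98, 98, 98, 98, 98]
t=5: [102, 102, 102, 102, 102, 102, 102, 102]
t=6: [104, 104, 104, 104, 104, 104, 104, 104]
t=7: [105, 105, 105, 105, 105, 105, 105, 105]
t=8: [106, 106, 106, 106, 106, 106, 106, 106]
t=9: [107, 107, 107, 107, 107, 107, 107, 107]
t=10: [107, 107, 107, 107, 107, 107, 107, 107]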